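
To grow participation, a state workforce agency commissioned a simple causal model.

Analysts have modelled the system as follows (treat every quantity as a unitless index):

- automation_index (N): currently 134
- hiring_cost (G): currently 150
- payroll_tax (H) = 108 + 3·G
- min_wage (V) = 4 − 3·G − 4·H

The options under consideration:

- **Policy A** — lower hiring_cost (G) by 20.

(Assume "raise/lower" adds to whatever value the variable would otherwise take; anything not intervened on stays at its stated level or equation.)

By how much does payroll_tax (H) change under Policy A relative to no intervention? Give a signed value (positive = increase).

-60

Baseline:
  G = 150
  H = 108 + 3·150 = 558
Policy A (G − 20):
  G = 150 − 20 = 130
  H = 108 + 3·130 = 498
Change in H: 498 − 558 = -60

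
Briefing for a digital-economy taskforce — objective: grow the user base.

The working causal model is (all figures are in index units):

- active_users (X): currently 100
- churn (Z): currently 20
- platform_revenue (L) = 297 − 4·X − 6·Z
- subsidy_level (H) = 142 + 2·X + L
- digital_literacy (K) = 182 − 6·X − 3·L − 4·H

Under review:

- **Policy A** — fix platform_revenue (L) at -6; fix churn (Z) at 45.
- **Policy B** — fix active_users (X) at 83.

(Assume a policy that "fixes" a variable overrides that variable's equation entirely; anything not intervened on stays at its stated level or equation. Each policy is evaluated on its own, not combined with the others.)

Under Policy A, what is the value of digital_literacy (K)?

Policy A (L := -6, Z := 45):
  X = 100
  Z = 45
  L = -6
  H = 142 + 2·100 + (-6) = 336
  K = 182 − 6·100 − 3·(-6) − 4·336 = -1744

-1744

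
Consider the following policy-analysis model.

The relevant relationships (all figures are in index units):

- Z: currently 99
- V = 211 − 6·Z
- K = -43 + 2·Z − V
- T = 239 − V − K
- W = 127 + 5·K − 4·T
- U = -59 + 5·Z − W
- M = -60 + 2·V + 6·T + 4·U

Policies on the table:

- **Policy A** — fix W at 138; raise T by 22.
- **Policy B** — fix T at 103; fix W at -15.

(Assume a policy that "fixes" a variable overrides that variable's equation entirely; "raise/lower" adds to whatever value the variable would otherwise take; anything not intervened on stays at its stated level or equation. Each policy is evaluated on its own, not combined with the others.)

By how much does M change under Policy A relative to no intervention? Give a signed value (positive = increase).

Baseline:
  Z = 99
  V = 211 − 6·99 = -383
  K = -43 + 2·99 − (-383) = 538
  T = 239 − (-383) − 538 = 84
  W = 127 + 5·538 − 4·84 = 2481
  U = -59 + 5·99 − 2481 = -2045
  M = -60 + 2·(-383) + 6·84 + 4·(-2045) = -8502
Policy A (W := 138, T + 22):
  Z = 99
  V = 211 − 6·99 = -383
  K = -43 + 2·99 − (-383) = 538
  T = 239 − (-383) − 538 (+22 from intervention) = 106
  W = 138
  U = -59 + 5·99 − 138 = 298
  M = -60 + 2·(-383) + 6·106 + 4·298 = 1002
Change in M: 1002 − (-8502) = 9504

9504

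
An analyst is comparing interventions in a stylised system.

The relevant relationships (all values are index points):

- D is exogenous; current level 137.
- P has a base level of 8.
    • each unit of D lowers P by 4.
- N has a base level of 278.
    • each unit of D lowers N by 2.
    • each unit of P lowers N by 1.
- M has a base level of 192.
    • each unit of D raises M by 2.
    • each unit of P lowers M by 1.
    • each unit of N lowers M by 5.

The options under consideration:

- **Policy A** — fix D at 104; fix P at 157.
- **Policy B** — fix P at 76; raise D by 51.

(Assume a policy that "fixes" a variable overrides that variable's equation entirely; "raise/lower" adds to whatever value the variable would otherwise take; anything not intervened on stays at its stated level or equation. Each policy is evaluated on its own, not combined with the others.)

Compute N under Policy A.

-87

Policy A (D := 104, P := 157):
  D = 104
  P = 157
  N = 278 − 2·104 − 157 = -87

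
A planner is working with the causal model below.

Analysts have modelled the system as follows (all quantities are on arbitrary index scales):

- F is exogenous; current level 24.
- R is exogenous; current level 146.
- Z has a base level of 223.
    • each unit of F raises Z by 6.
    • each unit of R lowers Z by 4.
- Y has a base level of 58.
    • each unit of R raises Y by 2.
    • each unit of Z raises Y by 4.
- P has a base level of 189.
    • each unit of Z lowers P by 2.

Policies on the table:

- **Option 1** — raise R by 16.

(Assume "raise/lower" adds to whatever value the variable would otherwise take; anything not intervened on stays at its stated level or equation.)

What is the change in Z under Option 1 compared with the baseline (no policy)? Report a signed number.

Baseline:
  F = 24
  R = 146
  Z = 223 + 6·24 − 4·146 = -217
Option 1 (R + 16):
  F = 24
  R = 146 + 16 = 162
  Z = 223 + 6·24 − 4·162 = -281
Change in Z: -281 − (-217) = -64

-64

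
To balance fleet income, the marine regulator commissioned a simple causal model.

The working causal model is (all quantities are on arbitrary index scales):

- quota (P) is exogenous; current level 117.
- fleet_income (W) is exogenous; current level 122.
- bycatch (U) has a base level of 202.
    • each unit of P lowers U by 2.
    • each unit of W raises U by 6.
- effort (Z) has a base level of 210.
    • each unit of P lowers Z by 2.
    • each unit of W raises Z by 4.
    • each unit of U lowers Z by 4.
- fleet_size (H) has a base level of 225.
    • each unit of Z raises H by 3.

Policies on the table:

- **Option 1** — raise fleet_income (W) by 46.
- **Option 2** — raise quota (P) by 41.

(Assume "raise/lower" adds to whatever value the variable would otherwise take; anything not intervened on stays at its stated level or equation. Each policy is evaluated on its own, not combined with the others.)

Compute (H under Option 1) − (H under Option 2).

Option 1 (W + 46):
  P = 117
  W = 122 + 46 = 168
  U = 202 − 2·117 + 6·168 = 976
  Z = 210 − 2·117 + 4·168 − 4·976 = -3256
  H = 225 + 3·(-3256) = -9543
Option 2 (P + 41):
  P = 117 + 41 = 158
  W = 122
  U = 202 − 2·158 + 6·122 = 618
  Z = 210 − 2·158 + 4·122 − 4·618 = -2090
  H = 225 + 3·(-2090) = -6045
H: -9543 − (-6045) = -3498

-3498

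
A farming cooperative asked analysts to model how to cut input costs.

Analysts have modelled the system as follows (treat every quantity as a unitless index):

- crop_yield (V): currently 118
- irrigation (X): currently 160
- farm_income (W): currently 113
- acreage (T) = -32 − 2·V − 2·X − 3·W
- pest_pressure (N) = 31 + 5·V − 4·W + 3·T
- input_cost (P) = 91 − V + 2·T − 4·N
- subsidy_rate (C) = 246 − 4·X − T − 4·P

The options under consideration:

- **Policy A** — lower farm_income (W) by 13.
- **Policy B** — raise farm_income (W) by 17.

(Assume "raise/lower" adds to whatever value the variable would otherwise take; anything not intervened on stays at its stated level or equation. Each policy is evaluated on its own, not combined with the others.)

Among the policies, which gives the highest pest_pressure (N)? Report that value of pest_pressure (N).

-2443

Policy A (W − 13):
  V = 118
  X = 160
  W = 113 − 13 = 100
  T = -32 − 2·118 − 2·160 − 3·100 = -888
  N = 31 + 5·118 − 4·100 + 3·(-888) = -2443
Policy B (W + 17):
  V = 118
  X = 160
  W = 113 + 17 = 130
  T = -32 − 2·118 − 2·160 − 3·130 = -978
  N = 31 + 5·118 − 4·130 + 3·(-978) = -2833
Comparing — Policy A: N=-2443, Policy B: N=-2833. Highest is -2443 (Policy A).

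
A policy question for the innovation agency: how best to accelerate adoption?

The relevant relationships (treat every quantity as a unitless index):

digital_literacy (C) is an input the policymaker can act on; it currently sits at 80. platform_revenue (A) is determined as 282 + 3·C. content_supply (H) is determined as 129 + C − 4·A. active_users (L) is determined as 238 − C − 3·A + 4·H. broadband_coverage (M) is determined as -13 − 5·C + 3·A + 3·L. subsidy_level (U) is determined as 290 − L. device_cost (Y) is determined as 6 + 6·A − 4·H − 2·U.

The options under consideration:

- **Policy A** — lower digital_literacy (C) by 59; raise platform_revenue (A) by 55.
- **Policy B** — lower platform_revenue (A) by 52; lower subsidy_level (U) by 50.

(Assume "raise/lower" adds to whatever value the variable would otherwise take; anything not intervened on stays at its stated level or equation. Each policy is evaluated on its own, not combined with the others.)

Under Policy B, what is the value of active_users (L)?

Policy B (A − 52, U − 50):
  C = 80
  A = 282 + 3·80 (−52 from intervention) = 470
  H = 129 + 80 − 4·470 = -1671
  L = 238 − 80 − 3·470 + 4·(-1671) = -7936

-7936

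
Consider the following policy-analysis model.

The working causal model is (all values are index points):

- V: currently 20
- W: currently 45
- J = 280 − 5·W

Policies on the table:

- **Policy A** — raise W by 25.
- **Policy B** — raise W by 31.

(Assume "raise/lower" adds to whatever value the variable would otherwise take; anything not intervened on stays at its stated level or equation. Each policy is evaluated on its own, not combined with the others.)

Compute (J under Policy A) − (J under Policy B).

Policy A (W + 25):
  W = 45 + 25 = 70
  J = 280 − 5·70 = -70
Policy B (W + 31):
  W = 45 + 31 = 76
  J = 280 − 5·76 = -100
J: -70 − (-100) = 30

30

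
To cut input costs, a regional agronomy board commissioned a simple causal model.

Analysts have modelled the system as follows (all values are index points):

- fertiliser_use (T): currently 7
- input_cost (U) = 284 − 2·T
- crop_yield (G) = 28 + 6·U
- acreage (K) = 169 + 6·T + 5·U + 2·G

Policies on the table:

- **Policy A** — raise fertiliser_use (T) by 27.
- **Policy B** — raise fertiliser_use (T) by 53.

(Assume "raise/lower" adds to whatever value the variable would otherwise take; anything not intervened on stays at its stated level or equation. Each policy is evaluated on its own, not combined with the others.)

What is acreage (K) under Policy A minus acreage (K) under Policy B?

728

Policy A (T + 27):
  T = 7 + 27 = 34
  U = 284 − 2·34 = 216
  G = 28 + 6·216 = 1324
  K = 169 + 6·34 + 5·216 + 2·1324 = 4101
Policy B (T + 53):
  T = 7 + 53 = 60
  U = 284 − 2·60 = 164
  G = 28 + 6·164 = 1012
  K = 169 + 6·60 + 5·164 + 2·1012 = 3373
K: 4101 − 3373 = 728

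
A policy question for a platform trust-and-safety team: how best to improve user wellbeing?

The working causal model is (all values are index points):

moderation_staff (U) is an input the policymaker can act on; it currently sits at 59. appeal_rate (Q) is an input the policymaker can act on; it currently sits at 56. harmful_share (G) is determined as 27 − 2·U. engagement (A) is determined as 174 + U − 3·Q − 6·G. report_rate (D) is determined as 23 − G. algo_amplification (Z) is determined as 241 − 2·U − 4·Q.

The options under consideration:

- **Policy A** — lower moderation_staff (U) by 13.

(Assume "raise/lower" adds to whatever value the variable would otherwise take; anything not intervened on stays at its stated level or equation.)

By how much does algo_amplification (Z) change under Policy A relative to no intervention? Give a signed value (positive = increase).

26

Baseline:
  U = 59
  Q = 56
  Z = 241 − 2·59 − 4·56 = -101
Policy A (U − 13):
  U = 59 − 13 = 46
  Q = 56
  Z = 241 − 2·46 − 4·56 = -75
Change in Z: -75 − (-101) = 26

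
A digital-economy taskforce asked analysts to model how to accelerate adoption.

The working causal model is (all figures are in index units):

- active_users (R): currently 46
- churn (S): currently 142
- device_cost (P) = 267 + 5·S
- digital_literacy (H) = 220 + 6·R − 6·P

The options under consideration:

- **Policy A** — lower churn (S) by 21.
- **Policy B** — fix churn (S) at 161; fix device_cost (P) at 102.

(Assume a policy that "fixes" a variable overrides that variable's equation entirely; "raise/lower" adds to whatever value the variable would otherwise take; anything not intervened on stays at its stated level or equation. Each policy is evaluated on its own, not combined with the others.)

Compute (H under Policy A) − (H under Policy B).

-4620

Policy A (S − 21):
  R = 46
  S = 142 − 21 = 121
  P = 267 + 5·121 = 872
  H = 220 + 6·46 − 6·872 = -4736
Policy B (S := 161, P := 102):
  R = 46
  S = 161
  P = 102
  H = 220 + 6·46 − 6·102 = -116
H: -4736 − (-116) = -4620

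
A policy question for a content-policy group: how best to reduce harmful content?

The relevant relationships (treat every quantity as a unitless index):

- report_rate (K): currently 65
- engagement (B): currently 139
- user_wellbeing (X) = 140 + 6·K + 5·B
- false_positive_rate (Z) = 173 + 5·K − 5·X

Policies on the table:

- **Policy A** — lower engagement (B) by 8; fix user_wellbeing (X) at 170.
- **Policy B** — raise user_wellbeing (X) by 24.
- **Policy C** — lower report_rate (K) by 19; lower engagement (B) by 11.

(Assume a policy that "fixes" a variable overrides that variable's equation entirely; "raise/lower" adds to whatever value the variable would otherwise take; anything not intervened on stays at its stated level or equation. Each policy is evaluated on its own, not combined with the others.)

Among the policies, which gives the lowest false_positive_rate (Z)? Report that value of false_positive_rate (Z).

-5747

Policy A (B − 8, X := 170):
  K = 65
  B = 139 − 8 = 131
  X = 170
  Z = 173 + 5·65 − 5·170 = -352
Policy B (X + 24):
  K = 65
  B = 139
  X = 140 + 6·65 + 5·139 (+24 from intervention) = 1249
  Z = 173 + 5·65 − 5·1249 = -5747
Policy C (K − 19, B − 11):
  K = 65 − 19 = 46
  B = 139 − 11 = 128
  X = 140 + 6·46 + 5·128 = 1056
  Z = 173 + 5·46 − 5·1056 = -4877
Comparing — Policy A: Z=-352, Policy B: Z=-5747, Policy C: Z=-4877. Lowest is -5747 (Policy B).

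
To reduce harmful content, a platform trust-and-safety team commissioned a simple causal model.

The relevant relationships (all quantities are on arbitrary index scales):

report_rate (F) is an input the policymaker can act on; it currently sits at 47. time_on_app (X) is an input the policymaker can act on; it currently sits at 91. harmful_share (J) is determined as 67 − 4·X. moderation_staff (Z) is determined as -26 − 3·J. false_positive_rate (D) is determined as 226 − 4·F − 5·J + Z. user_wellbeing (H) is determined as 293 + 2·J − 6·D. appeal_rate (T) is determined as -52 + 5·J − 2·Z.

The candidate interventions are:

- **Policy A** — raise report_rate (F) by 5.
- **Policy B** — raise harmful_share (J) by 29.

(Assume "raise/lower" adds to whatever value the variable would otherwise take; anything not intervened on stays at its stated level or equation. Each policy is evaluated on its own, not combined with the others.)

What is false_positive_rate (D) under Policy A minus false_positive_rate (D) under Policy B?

212

Policy A (F + 5):
  F = 47 + 5 = 52
  X = 91
  J = 67 − 4·91 = -297
  Z = -26 − 3·(-297) = 865
  D = 226 − 4·52 − 5·(-297) + 865 = 2368
Policy B (J + 29):
  F = 47
  X = 91
  J = 67 − 4·91 (+29 from intervention) = -268
  Z = -26 − 3·(-268) = 778
  D = 226 − 4·47 − 5·(-268) + 778 = 2156
D: 2368 − 2156 = 212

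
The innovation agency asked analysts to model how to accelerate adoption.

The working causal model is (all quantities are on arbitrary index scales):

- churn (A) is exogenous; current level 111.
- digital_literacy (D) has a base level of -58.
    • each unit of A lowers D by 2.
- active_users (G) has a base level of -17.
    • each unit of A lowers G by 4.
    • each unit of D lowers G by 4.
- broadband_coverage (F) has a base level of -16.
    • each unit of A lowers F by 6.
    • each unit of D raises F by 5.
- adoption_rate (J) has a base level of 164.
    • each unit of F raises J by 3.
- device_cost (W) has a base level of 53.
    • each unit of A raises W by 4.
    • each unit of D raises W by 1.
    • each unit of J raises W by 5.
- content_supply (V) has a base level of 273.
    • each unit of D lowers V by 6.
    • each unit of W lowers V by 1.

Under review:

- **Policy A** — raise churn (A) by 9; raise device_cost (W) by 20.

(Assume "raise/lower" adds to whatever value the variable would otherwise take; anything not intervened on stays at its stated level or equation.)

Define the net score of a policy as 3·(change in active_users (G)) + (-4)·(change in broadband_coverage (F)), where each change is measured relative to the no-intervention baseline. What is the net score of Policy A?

Baseline:
  A = 111
  D = -58 − 2·111 = -280
  G = -17 − 4·111 − 4·(-280) = 659
  F = -16 − 6·111 + 5·(-280) = -2082
Policy A (A + 9, W + 20):
  A = 111 + 9 = 120
  D = -58 − 2·120 = -298
  G = -17 − 4·120 − 4·(-298) = 695
  F = -16 − 6·120 + 5·(-298) = -2226
ΔG = 695 − 659 = 36; ΔF = -2226 − (-2082) = -144
Score = 3·36 + (-4)·(-144) = 684

684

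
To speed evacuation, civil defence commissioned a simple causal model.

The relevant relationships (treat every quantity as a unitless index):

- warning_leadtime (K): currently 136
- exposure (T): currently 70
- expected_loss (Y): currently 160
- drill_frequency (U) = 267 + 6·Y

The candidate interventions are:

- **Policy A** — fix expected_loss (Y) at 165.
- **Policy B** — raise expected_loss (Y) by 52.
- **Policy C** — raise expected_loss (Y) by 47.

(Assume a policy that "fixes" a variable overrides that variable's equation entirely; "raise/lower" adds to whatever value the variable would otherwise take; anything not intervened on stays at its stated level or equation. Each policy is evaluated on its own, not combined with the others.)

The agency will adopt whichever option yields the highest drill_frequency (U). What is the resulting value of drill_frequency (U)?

Policy A (Y := 165):
  Y = 165
  U = 267 + 6·165 = 1257
Policy B (Y + 52):
  Y = 160 + 52 = 212
  U = 267 + 6·212 = 1539
Policy C (Y + 47):
  Y = 160 + 47 = 207
  U = 267 + 6·207 = 1509
Comparing — Policy A: U=1257, Policy B: U=1539, Policy C: U=1509. Highest is 1539 (Policy B).

1539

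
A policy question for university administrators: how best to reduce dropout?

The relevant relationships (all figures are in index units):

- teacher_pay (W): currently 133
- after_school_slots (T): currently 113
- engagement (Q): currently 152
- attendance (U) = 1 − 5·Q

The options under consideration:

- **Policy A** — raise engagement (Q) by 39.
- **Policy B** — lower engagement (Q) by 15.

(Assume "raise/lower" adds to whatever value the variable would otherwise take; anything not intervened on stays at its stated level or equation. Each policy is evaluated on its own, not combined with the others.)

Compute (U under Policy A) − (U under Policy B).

Policy A (Q + 39):
  Q = 152 + 39 = 191
  U = 1 − 5·191 = -954
Policy B (Q − 15):
  Q = 152 − 15 = 137
  U = 1 − 5·137 = -684
U: -954 − (-684) = -270

-270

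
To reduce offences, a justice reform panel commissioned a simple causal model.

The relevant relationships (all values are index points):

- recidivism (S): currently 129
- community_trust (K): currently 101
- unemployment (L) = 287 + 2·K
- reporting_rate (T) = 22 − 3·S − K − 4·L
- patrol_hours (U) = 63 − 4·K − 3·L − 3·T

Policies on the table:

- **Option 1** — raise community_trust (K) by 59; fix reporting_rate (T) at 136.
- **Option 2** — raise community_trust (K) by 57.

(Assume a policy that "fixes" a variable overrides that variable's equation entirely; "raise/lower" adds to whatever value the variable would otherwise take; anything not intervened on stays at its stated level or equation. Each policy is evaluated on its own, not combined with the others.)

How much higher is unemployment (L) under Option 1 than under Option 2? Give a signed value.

4

Option 1 (K + 59, T := 136):
  K = 101 + 59 = 160
  L = 287 + 2·160 = 607
Option 2 (K + 57):
  K = 101 + 57 = 158
  L = 287 + 2·158 = 603
L: 607 − 603 = 4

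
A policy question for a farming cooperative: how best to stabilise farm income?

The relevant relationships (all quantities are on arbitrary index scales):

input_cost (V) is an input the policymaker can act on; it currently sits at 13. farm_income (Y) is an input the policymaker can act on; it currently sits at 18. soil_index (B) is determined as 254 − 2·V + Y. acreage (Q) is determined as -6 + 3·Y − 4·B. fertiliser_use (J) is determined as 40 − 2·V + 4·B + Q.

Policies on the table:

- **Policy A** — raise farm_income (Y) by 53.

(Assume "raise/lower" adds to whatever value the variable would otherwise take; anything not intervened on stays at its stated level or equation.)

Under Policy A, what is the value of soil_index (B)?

Policy A (Y + 53):
  V = 13
  Y = 18 + 53 = 71
  B = 254 − 2·13 + 71 = 299

299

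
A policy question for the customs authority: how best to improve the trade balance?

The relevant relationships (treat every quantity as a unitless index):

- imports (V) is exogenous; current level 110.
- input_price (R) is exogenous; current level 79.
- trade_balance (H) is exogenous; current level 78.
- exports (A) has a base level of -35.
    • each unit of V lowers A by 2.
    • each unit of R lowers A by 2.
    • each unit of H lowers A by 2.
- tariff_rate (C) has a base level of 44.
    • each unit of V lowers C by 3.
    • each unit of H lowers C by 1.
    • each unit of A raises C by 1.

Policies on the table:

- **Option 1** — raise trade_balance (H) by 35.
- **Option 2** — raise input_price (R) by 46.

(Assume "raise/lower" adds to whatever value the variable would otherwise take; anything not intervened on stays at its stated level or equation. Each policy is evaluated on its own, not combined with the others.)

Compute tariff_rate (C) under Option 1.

Option 1 (H + 35):
  V = 110
  R = 79
  H = 78 + 35 = 113
  A = -35 − 2·110 − 2·79 − 2·113 = -639
  C = 44 − 3·110 − 113 + (-639) = -1038

-1038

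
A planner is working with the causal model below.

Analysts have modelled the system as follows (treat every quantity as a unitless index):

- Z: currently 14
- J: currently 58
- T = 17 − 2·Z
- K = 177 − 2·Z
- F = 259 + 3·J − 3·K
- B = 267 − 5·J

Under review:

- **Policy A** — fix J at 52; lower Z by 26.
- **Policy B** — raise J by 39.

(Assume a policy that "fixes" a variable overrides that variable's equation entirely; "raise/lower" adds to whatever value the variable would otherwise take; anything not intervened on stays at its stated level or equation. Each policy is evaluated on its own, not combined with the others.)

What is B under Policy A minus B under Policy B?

225

Policy A (J := 52, Z − 26):
  J = 52
  B = 267 − 5·52 = 7
Policy B (J + 39):
  J = 58 + 39 = 97
  B = 267 − 5·97 = -218
B: 7 − (-218) = 225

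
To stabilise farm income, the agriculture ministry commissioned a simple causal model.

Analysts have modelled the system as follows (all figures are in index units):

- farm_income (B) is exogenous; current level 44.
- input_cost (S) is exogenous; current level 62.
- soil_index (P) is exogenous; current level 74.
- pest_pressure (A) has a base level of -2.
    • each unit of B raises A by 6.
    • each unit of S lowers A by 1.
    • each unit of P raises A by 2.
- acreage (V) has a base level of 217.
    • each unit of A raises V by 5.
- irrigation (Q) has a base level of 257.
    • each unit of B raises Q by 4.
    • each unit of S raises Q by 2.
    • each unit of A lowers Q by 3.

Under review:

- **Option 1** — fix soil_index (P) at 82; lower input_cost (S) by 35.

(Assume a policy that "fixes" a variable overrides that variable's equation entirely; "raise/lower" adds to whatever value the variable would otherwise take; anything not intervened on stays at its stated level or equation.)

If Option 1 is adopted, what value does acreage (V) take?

Option 1 (P := 82, S − 35):
  B = 44
  S = 62 − 35 = 27
  P = 82
  A = -2 + 6·44 − 27 + 2·82 = 399
  V = 217 + 5·399 = 2212

2212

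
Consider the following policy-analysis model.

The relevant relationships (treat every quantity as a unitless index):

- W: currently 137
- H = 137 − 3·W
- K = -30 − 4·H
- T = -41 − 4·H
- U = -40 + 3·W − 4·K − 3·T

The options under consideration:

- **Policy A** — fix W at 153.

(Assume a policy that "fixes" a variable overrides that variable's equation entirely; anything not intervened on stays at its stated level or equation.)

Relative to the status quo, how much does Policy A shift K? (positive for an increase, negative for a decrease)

192

Baseline:
  W = 137
  H = 137 − 3·137 = -274
  K = -30 − 4·(-274) = 1066
Policy A (W := 153):
  W = 153
  H = 137 − 3·153 = -322
  K = -30 − 4·(-322) = 1258
Change in K: 1258 − 1066 = 192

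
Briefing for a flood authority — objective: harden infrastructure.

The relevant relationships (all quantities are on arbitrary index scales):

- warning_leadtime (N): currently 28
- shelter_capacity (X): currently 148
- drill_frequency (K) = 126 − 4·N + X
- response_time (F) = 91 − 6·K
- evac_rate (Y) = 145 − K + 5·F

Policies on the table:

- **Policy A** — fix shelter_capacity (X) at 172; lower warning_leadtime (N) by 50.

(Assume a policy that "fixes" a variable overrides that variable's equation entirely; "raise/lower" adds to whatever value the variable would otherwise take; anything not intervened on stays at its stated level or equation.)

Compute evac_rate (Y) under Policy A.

-11366

Policy A (X := 172, N − 50):
  N = 28 − 50 = -22
  X = 172
  K = 126 − 4·(-22) + 172 = 386
  F = 91 − 6·386 = -2225
  Y = 145 − 386 + 5·(-2225) = -11366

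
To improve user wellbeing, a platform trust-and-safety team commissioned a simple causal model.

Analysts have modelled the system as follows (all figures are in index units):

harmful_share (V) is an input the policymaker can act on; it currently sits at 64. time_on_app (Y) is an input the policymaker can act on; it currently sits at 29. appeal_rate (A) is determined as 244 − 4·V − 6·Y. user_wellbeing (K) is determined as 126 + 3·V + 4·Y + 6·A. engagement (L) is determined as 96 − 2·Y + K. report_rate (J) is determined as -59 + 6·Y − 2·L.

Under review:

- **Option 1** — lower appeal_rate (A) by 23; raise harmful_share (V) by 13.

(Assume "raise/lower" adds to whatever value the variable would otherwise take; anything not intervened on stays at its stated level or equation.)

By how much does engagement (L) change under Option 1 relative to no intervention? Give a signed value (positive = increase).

-411

Baseline:
  V = 64
  Y = 29
  A = 244 − 4·64 − 6·29 = -186
  K = 126 + 3·64 + 4·29 + 6·(-186) = -682
  L = 96 − 2·29 + (-682) = -644
Option 1 (A − 23, V + 13):
  V = 64 + 13 = 77
  Y = 29
  A = 244 − 4·77 − 6·29 (−23 from intervention) = -261
  K = 126 + 3·77 + 4·29 + 6·(-261) = -1093
  L = 96 − 2·29 + (-1093) = -1055
Change in L: -1055 − (-644) = -411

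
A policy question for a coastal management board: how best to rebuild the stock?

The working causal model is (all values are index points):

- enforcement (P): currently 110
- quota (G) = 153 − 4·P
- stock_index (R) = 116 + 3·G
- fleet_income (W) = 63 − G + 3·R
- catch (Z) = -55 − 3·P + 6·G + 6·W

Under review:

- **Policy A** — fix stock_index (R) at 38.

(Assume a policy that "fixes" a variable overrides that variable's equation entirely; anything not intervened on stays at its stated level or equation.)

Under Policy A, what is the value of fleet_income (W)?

464

Policy A (R := 38):
  P = 110
  G = 153 − 4·110 = -287
  R = 38
  W = 63 − (-287) + 3·38 = 464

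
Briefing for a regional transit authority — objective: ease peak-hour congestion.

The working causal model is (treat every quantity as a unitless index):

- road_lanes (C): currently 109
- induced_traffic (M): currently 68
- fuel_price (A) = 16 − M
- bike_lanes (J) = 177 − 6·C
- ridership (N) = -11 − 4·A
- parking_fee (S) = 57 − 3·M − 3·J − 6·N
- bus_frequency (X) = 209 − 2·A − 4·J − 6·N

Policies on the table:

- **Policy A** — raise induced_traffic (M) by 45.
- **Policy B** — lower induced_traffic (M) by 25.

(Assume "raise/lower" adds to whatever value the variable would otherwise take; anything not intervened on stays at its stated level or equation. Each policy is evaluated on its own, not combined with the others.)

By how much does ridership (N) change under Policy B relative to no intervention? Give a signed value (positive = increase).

Baseline:
  M = 68
  A = 16 − 68 = -52
  N = -11 − 4·(-52) = 197
Policy B (M − 25):
  M = 68 − 25 = 43
  A = 16 − 43 = -27
  N = -11 − 4·(-27) = 97
Change in N: 97 − 197 = -100

-100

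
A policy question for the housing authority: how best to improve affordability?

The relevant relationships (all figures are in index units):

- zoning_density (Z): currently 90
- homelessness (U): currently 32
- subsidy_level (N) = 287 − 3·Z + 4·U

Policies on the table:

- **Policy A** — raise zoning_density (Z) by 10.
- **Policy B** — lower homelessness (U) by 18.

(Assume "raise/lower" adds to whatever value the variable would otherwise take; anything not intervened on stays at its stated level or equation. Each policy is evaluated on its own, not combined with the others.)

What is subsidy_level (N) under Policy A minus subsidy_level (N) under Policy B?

Policy A (Z + 10):
  Z = 90 + 10 = 100
  U = 32
  N = 287 − 3·100 + 4·32 = 115
Policy B (U − 18):
  Z = 90
  U = 32 − 18 = 14
  N = 287 − 3·90 + 4·14 = 73
N: 115 − 73 = 42

42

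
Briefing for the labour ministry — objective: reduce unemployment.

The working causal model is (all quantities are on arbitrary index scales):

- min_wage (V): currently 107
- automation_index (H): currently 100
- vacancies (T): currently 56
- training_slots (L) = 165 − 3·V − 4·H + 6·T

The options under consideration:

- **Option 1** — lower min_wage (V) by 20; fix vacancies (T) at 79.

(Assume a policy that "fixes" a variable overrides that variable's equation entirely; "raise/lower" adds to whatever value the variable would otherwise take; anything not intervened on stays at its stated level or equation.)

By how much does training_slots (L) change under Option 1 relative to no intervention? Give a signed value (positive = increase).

198

Baseline:
  V = 107
  H = 100
  T = 56
  L = 165 − 3·107 − 4·100 + 6·56 = -220
Option 1 (V − 20, T := 79):
  V = 107 − 20 = 87
  H = 100
  T = 79
  L = 165 − 3·87 − 4·100 + 6·79 = -22
Change in L: -22 − (-220) = 198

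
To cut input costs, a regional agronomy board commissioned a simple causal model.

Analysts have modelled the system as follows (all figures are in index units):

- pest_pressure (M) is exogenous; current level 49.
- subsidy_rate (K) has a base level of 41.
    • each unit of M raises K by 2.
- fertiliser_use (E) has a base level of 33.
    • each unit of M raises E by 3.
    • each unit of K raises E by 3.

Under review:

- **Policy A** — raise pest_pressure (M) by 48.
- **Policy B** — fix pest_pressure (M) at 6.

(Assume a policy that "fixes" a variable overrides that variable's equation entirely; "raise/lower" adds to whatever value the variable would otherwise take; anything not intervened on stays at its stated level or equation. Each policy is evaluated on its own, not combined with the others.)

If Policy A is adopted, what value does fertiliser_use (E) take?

1029

Policy A (M + 48):
  M = 49 + 48 = 97
  K = 41 + 2·97 = 235
  E = 33 + 3·97 + 3·235 = 1029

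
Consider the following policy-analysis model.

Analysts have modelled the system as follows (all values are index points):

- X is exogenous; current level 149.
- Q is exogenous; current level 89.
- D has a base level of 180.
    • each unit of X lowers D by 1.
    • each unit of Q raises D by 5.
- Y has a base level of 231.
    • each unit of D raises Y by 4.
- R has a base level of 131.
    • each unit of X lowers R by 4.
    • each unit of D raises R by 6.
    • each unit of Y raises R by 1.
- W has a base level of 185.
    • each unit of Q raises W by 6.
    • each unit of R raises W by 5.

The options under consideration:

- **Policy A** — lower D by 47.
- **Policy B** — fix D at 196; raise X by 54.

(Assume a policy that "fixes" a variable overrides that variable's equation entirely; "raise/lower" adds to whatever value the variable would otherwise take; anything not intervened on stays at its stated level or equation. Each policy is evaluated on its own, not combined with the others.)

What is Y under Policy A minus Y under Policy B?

Policy A (D − 47):
  X = 149
  Q = 89
  D = 180 − 149 + 5·89 (−47 from intervention) = 429
  Y = 231 + 4·429 = 1947
Policy B (D := 196, X + 54):
  X = 149 + 54 = 203
  Q = 89
  D = 196
  Y = 231 + 4·196 = 1015
Y: 1947 − 1015 = 932

932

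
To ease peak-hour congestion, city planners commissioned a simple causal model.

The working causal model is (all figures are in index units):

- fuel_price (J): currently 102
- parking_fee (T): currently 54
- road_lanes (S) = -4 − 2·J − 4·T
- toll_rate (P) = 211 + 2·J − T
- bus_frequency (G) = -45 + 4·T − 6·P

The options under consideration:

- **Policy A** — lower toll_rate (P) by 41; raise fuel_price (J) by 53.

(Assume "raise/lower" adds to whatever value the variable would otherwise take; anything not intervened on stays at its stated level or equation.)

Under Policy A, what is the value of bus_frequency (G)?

-2385

Policy A (P − 41, J + 53):
  J = 102 + 53 = 155
  T = 54
  P = 211 + 2·155 − 54 (−41 from intervention) = 426
  G = -45 + 4·54 − 6·426 = -2385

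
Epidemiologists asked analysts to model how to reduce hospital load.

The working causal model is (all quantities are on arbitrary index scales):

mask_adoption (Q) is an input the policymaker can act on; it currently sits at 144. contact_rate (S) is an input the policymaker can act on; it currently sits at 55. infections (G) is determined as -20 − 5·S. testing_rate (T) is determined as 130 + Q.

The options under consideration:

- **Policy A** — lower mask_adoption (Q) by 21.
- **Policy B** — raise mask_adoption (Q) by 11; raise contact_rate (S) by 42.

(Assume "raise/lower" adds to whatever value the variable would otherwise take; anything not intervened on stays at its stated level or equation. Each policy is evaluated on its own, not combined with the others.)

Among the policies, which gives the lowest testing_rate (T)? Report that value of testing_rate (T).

253

Policy A (Q − 21):
  Q = 144 − 21 = 123
  T = 130 + 123 = 253
Policy B (Q + 11, S + 42):
  Q = 144 + 11 = 155
  T = 130 + 155 = 285
Comparing — Policy A: T=253, Policy B: T=285. Lowest is 253 (Policy A).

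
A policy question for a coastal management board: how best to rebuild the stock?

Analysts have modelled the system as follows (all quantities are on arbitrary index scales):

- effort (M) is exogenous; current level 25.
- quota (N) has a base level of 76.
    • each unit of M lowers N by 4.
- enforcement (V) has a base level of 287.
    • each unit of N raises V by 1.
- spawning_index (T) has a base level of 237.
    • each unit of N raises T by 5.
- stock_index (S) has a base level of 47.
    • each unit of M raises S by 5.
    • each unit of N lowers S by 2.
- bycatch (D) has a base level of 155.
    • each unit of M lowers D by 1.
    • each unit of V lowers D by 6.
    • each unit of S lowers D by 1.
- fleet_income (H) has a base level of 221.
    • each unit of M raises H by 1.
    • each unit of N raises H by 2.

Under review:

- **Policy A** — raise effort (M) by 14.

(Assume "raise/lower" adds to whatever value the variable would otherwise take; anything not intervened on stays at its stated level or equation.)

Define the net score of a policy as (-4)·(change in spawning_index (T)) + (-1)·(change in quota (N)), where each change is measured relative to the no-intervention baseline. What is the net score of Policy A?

1176

Baseline:
  M = 25
  N = 76 − 4·25 = -24
  T = 237 + 5·(-24) = 117
Policy A (M + 14):
  M = 25 + 14 = 39
  N = 76 − 4·39 = -80
  T = 237 + 5·(-80) = -163
ΔT = -163 − 117 = -280; ΔN = -80 − (-24) = -56
Score = (-4)·(-280) + (-1)·(-56) = 1176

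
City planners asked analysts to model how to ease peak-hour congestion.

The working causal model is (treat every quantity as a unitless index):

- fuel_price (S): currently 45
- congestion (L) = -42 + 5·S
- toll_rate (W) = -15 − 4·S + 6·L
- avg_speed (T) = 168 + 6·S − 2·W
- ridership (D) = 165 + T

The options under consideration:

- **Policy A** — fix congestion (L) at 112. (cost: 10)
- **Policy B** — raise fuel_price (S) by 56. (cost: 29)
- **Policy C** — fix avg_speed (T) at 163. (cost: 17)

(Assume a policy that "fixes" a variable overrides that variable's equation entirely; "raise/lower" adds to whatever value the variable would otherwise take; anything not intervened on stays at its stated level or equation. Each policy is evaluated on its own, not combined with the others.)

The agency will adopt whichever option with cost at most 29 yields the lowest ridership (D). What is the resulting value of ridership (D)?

Policy A (L := 112):
  S = 45
  L = 112
  W = -15 − 4·45 + 6·112 = 477
  T = 168 + 6·45 − 2·477 = -516
  D = 165 + (-516) = -351
Policy B (S + 56):
  S = 45 + 56 = 101
  L = -42 + 5·101 = 463
  W = -15 − 4·101 + 6·463 = 2359
  T = 168 + 6·101 − 2·2359 = -3944
  D = 165 + (-3944) = -3779
Policy C (T := 163):
  S = 45
  L = -42 + 5·45 = 183
  W = -15 − 4·45 + 6·183 = 903
  T = 163
  D = 165 + 163 = 328
Comparing — Policy A: D=-351, Policy B: D=-3779, Policy C: D=328. Lowest is -3779 (Policy B).

-3779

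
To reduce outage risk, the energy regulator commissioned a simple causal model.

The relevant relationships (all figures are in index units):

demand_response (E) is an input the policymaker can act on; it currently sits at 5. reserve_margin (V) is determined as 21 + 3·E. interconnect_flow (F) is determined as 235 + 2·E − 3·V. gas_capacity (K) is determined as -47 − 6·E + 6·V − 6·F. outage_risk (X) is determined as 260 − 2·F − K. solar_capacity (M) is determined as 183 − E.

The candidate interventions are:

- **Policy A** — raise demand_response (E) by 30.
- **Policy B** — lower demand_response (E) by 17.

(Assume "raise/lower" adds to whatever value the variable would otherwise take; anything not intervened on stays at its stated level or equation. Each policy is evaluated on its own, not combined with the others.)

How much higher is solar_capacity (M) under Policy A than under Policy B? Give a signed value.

Policy A (E + 30):
  E = 5 + 30 = 35
  M = 183 − 35 = 148
Policy B (E − 17):
  E = 5 − 17 = -12
  M = 183 − (-12) = 195
M: 148 − 195 = -47

-47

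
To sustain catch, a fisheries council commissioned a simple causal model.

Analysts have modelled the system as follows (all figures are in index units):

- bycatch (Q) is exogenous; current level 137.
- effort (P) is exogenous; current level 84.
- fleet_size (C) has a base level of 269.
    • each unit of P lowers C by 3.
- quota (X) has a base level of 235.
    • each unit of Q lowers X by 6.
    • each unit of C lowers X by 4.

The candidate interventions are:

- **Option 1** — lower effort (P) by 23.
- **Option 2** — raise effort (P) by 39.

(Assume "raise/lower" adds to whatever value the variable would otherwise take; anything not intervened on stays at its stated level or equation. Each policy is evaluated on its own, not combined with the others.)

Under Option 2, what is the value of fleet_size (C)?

-100

Option 2 (P + 39):
  P = 84 + 39 = 123
  C = 269 − 3·123 = -100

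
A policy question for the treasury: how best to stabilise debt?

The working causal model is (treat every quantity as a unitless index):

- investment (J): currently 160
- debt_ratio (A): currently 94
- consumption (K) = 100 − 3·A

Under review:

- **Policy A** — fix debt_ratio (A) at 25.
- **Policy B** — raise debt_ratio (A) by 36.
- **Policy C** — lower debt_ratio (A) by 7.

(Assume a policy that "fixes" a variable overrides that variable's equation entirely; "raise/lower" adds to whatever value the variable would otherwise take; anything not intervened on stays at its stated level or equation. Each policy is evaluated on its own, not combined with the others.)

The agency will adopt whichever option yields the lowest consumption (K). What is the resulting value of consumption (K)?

Policy A (A := 25):
  A = 25
  K = 100 − 3·25 = 25
Policy B (A + 36):
  A = 94 + 36 = 130
  K = 100 − 3·130 = -290
Policy C (A − 7):
  A = 94 − 7 = 87
  K = 100 − 3·87 = -161
Comparing — Policy A: K=25, Policy B: K=-290, Policy C: K=-161. Lowest is -290 (Policy B).

-290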